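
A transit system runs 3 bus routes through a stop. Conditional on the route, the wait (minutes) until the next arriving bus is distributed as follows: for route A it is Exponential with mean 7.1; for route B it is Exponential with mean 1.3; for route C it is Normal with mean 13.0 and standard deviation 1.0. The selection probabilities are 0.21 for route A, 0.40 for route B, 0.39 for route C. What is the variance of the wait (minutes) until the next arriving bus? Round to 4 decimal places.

38.6836

Per component, A: μ=7.1, E[X²]=100.82; B: μ=1.3, E[X²]=3.38; C: μ=13, E[X²]=170.
E[X] = 0.21·7.1 + 0.4·1.3 + 0.39·13 = 7.081.
E[X²] = 0.21·100.82 + 0.4·3.38 + 0.39·170 = 88.8242.
Var(X) = E[X²] − (E[X])² = 88.8242 − 50.1406 = 38.6836.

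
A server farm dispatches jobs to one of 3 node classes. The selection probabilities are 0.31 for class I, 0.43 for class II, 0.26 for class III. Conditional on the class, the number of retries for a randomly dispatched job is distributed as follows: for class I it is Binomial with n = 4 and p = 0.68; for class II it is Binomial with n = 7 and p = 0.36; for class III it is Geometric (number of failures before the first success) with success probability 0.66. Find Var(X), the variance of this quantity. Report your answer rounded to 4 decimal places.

Per component, I: μ=2.72, E[X²]=8.2688; II: μ=2.52, E[X²]=7.9632; III: μ=0.515152, E[X²]=1.04591.
E[X] = 0.31·2.72 + 0.43·2.52 + 0.26·0.515152 = 2.06074.
E[X²] = 0.31·8.2688 + 0.43·7.9632 + 0.26·1.04591 = 6.25944.
Var(X) = E[X²] − (E[X])² = 6.25944 − 4.24665 = 2.01279.

2.0128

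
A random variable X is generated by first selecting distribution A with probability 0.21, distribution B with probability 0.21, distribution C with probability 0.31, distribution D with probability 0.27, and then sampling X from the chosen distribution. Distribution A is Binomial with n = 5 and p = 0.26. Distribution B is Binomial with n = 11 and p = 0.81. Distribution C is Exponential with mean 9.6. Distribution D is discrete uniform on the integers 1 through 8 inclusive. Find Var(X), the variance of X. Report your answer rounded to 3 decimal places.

41.475

Per component, A: μ=1.3, E[X²]=2.652; B: μ=8.91, E[X²]=81.081; C: μ=9.6, E[X²]=184.32; D: μ=4.5, E[X²]=25.5.
E[X] = 0.21·1.3 + 0.21·8.91 + 0.31·9.6 + 0.27·4.5 = 6.3351.
E[X²] = 0.21·2.652 + 0.21·81.081 + 0.31·184.32 + 0.27·25.5 = 81.6081.
Var(X) = E[X²] − (E[X])² = 81.6081 − 40.1335 = 41.4746.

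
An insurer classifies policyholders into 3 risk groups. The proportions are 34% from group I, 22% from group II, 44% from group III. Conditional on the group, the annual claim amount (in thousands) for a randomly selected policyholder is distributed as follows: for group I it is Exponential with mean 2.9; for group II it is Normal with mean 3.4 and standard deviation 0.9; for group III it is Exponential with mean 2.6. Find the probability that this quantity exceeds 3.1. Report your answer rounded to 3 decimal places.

Conditional on each group, P(X > 3.1): I: 0.343364; II: 0.630559; III: 0.30352.
By total probability, P(X > 3.1) = 0.34·0.343364 + 0.22·0.630559 + 0.44·0.30352 = 0.389015.

0.389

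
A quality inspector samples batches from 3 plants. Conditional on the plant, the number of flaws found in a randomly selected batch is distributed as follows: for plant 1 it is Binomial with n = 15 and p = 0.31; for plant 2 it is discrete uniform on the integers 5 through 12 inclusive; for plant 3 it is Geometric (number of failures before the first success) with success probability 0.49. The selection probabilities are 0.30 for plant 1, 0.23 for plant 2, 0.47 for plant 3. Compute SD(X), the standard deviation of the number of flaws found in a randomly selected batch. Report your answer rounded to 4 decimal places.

Per component, 1: μ=4.65, E[X²]=24.831; 2: μ=8.5, E[X²]=77.5; 3: μ=1.04082, E[X²]=3.20741.
E[X] = 0.3·4.65 + 0.23·8.5 + 0.47·1.04082 = 3.83918.
E[X²] = 0.3·24.831 + 0.23·77.5 + 0.47·3.20741 = 26.7818.
Var(X) = E[X²] − (E[X])² = 26.7818 − 14.7393 = 12.0425.
SD(X) = √12.0425 = 3.47022.

3.4702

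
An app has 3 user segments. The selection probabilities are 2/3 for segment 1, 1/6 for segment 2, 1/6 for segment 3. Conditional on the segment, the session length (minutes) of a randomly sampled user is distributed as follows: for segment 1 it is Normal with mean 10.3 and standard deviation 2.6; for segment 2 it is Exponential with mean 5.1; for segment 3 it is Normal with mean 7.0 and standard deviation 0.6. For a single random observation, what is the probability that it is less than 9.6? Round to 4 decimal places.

Conditional on each segment, P(X < 9.6): 1: 0.393876; 2: 0.847769; 3: 0.999993.
By total probability, P(X < 9.6) = 0.666667·0.393876 + 0.166667·0.847769 + 0.166667·0.999993 = 0.570544.

0.5705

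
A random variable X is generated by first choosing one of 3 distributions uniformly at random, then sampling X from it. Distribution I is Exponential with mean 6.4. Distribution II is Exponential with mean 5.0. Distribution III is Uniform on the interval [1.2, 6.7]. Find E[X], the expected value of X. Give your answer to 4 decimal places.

Component means — I: 6.4; II: 5; III: 3.95.
E[X] = 0.333333·6.4 + 0.333333·5 + 0.333333·3.95 = 5.11667.

5.1167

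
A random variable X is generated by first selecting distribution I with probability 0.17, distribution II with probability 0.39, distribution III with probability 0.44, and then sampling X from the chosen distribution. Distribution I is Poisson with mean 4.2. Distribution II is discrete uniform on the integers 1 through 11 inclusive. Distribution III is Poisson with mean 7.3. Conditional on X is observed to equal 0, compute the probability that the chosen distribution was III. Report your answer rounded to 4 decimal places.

Likelihoods P(X=0 | ·): I: 0.0149956; II: 0; III: 0.000675539.
Posterior ∝ prior × likelihood. Numerator for III: 0.44·0.000675539 = 0.000297237.
Normalizing constant: 0.17·0.0149956 + 0.39·0 + 0.44·0.000675539 = 0.00284649.
P(III | observation) = 0.000297237 / 0.00284649 = 0.104422.

0.1044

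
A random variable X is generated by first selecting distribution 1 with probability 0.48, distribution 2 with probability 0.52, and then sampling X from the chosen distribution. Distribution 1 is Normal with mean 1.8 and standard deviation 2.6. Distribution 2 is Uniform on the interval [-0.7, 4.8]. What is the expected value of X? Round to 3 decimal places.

1.930

Component means — 1: 1.8; 2: 2.05.
E[X] = 0.48·1.8 + 0.52·2.05 = 1.93.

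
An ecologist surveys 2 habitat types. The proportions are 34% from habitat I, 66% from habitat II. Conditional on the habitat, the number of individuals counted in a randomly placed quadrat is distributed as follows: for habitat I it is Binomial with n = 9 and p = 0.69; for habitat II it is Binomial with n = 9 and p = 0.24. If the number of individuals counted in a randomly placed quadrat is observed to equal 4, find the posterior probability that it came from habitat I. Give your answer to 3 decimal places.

Likelihoods P(X=4 | ·): I: 0.0817665; II: 0.105995.
Posterior ∝ prior × likelihood. Numerator for I: 0.34·0.0817665 = 0.0278006.
Normalizing constant: 0.34·0.0817665 + 0.66·0.105995 = 0.097757.
P(I | observation) = 0.0278006 / 0.097757 = 0.284385.

0.284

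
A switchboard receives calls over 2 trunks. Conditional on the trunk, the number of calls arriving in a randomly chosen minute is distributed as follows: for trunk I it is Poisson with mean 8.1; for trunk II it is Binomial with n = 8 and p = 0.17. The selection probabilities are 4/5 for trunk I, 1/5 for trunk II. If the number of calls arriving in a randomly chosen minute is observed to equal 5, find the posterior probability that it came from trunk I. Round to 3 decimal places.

Likelihoods P(X=5 | ·): I: 0.088198; II: 0.00454639.
Posterior ∝ prior × likelihood. Numerator for I: 0.8·0.088198 = 0.0705584.
Normalizing constant: 0.8·0.088198 + 0.2·0.00454639 = 0.0714676.
P(I | observation) = 0.0705584 / 0.0714676 = 0.987277.

0.987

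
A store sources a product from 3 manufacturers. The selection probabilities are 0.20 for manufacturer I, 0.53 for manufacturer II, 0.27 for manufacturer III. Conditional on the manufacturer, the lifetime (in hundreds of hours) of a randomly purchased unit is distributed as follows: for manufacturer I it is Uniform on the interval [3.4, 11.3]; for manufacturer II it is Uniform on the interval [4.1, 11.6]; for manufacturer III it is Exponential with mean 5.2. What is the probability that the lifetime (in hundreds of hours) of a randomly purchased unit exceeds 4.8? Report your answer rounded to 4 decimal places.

0.7524

Conditional on each manufacturer, P(X > 4.8): I: 0.822785; II: 0.906667; III: 0.397295.
By total probability, P(X > 4.8) = 0.2·0.822785 + 0.53·0.906667 + 0.27·0.397295 = 0.75236.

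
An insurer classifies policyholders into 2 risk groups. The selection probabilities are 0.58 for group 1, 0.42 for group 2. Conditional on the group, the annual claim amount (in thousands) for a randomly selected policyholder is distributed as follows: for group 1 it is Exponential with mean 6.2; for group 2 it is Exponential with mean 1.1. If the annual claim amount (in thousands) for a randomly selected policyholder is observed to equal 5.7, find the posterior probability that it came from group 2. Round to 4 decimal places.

Likelihoods f(5.7 | ·): 1: 0.0643187; 2: 0.00510708.
Posterior ∝ prior × likelihood. Numerator for 2: 0.42·0.00510708 = 0.00214497.
Normalizing constant: 0.58·0.0643187 + 0.42·0.00510708 = 0.0394498.
P(2 | observation) = 0.00214497 / 0.0394498 = 0.0543721.

0.0544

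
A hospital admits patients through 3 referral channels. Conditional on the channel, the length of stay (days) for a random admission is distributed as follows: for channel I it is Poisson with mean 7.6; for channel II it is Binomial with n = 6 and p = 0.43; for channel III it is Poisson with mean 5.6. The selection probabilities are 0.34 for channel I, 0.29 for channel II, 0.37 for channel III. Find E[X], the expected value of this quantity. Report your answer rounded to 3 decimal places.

5.404

Component means — I: 7.6; II: 2.58; III: 5.6.
E[X] = 0.34·7.6 + 0.29·2.58 + 0.37·5.6 = 5.4042.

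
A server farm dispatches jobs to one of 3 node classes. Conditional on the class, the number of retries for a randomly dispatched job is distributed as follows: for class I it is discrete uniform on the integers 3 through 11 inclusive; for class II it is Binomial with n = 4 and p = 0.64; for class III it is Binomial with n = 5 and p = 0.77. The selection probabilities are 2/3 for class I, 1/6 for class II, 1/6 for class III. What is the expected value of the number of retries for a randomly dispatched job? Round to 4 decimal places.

5.7350

Component means — I: 7; II: 2.56; III: 3.85.
E[X] = 0.666667·7 + 0.166667·2.56 + 0.166667·3.85 = 5.735.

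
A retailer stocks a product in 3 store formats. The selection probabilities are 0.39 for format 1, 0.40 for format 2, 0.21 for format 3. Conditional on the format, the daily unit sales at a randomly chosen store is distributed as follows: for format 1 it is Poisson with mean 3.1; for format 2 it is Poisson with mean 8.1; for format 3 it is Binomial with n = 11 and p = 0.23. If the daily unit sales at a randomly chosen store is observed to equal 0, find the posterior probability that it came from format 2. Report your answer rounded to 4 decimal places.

Likelihoods P(X=0 | ·): 1: 0.0450492; 2: 0.000303539; 3: 0.0564154.
Posterior ∝ prior × likelihood. Numerator for 2: 0.4·0.000303539 = 0.000121416.
Normalizing constant: 0.39·0.0450492 + 0.4·0.000303539 + 0.21·0.0564154 = 0.0295378.
P(2 | observation) = 0.000121416 / 0.0295378 = 0.00411051.

0.0041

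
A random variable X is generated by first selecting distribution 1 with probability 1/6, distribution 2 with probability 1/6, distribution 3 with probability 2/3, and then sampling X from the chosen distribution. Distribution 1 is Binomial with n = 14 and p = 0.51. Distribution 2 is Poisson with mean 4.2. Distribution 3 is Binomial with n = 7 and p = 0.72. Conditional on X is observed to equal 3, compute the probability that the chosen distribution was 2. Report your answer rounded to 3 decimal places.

Likelihoods P(X=3 | ·): 1: 0.0188786; 2: 0.185165; 3: 0.0802967.
Posterior ∝ prior × likelihood. Numerator for 2: 0.166667·0.185165 = 0.0308609.
Normalizing constant: 0.166667·0.0188786 + 0.166667·0.185165 + 0.666667·0.0802967 = 0.0875385.
P(2 | observation) = 0.0308609 / 0.0875385 = 0.352541.

0.353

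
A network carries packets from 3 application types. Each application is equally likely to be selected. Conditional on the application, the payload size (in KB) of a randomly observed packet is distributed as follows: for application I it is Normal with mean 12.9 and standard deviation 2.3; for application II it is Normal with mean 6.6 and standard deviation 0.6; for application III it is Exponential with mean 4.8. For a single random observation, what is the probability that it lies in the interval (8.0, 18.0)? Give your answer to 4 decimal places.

0.3818

Conditional on each application, P(8.0 < X < 18.0): I: 0.970134; II: 0.00981533; III: 0.165358.
By total probability, P(8.0 < X < 18.0) = 0.333333·0.970134 + 0.333333·0.00981533 + 0.333333·0.165358 = 0.381769.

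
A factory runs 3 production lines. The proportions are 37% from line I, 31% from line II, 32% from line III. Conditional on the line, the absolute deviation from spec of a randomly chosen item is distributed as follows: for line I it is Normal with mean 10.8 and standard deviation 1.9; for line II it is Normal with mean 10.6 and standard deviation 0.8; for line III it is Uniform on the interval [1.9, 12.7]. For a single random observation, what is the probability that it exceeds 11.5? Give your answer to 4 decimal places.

0.2078

Conditional on each line, P(X > 11.5): I: 0.35628; II: 0.130295; III: 0.111111.
By total probability, P(X > 11.5) = 0.37·0.35628 + 0.31·0.130295 + 0.32·0.111111 = 0.20777.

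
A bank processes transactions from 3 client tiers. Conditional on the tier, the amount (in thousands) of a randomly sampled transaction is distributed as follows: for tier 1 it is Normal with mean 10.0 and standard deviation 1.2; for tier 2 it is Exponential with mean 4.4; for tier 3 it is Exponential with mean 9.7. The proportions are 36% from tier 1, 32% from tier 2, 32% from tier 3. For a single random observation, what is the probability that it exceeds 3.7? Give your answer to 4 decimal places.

0.7165

Conditional on each tier, P(X > 3.7): 1: 1; 2: 0.431318; 3: 0.682875.
By total probability, P(X > 3.7) = 0.36·1 + 0.32·0.431318 + 0.32·0.682875 = 0.716542.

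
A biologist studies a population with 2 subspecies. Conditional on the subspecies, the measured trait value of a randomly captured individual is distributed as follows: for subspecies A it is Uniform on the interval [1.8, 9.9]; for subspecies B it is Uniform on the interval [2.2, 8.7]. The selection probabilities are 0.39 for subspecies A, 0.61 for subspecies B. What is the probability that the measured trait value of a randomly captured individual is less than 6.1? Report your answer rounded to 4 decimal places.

Conditional on each subspecies, P(X < 6.1): A: 0.530864; B: 0.6.
By total probability, P(X < 6.1) = 0.39·0.530864 + 0.61·0.6 = 0.573037.

0.5730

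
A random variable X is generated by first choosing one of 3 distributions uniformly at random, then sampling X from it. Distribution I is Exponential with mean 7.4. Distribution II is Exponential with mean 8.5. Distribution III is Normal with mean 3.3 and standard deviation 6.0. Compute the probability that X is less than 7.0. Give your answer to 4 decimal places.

0.6347

Conditional on each component, P(X < 7.0): I: 0.611688; II: 0.56112; III: 0.731273.
By total probability, P(X < 7.0) = 0.333333·0.611688 + 0.333333·0.56112 + 0.333333·0.731273 = 0.634694.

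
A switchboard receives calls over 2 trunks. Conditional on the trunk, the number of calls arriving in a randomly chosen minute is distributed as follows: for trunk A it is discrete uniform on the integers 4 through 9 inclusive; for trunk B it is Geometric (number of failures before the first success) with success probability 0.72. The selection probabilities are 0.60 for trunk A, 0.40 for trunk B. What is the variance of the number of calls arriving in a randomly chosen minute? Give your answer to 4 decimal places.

10.9290

Per component, A: μ=6.5, E[X²]=45.1667; B: μ=0.388889, E[X²]=0.691358.
E[X] = 0.6·6.5 + 0.4·0.388889 = 4.05556.
E[X²] = 0.6·45.1667 + 0.4·0.691358 = 27.3765.
Var(X) = E[X²] − (E[X])² = 27.3765 − 16.4475 = 10.929.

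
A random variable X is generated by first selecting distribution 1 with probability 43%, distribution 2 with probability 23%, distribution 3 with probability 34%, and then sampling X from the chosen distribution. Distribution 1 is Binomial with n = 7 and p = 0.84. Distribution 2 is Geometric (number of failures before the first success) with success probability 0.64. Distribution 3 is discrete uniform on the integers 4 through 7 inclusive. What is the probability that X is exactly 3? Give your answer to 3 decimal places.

Conditional on each component, P(X = 3): 1: 0.0135952; 2: 0.0298598; 3: 0.
By total probability, P(X = 3) = 0.43·0.0135952 + 0.23·0.0298598 + 0.34·0 = 0.0127137.

0.013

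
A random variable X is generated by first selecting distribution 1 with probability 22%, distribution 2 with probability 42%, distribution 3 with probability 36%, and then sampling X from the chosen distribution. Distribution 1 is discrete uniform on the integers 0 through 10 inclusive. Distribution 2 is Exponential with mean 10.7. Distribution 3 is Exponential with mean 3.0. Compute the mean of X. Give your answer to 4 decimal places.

6.6740

Component means — 1: 5; 2: 10.7; 3: 3.
E[X] = 0.22·5 + 0.42·10.7 + 0.36·3 = 6.674.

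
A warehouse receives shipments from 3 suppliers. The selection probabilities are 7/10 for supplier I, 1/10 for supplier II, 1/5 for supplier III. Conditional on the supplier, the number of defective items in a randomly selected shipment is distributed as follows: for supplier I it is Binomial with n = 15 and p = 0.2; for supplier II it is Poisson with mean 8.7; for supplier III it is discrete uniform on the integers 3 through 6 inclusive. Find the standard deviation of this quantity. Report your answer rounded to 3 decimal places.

Per component, I: μ=3, E[X²]=11.4; II: μ=8.7, E[X²]=84.39; III: μ=4.5, E[X²]=21.5.
E[X] = 0.7·3 + 0.1·8.7 + 0.2·4.5 = 3.87.
E[X²] = 0.7·11.4 + 0.1·84.39 + 0.2·21.5 = 20.719.
Var(X) = E[X²] − (E[X])² = 20.719 − 14.9769 = 5.7421.
SD(X) = √5.7421 = 2.39627.

2.396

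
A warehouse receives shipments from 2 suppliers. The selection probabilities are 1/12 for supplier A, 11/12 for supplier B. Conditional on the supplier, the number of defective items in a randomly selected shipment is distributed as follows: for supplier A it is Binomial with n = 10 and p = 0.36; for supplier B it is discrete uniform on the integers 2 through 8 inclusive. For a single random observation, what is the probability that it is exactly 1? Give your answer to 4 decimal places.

0.0054

Conditional on each supplier, P(X = 1): A: 0.0648518; B: 0.
By total probability, P(X = 1) = 0.0833333·0.0648518 + 0.916667·0 = 0.00540432.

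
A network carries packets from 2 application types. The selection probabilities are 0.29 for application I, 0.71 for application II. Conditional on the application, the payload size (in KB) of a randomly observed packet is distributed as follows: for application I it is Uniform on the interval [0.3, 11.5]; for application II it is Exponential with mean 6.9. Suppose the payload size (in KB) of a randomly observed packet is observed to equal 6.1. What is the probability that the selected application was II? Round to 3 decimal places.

0.621

Likelihoods f(6.1 | ·): I: 0.0892857; II: 0.05987.
Posterior ∝ prior × likelihood. Numerator for II: 0.71·0.05987 = 0.0425077.
Normalizing constant: 0.29·0.0892857 + 0.71·0.05987 = 0.0684006.
P(II | observation) = 0.0425077 / 0.0684006 = 0.621453.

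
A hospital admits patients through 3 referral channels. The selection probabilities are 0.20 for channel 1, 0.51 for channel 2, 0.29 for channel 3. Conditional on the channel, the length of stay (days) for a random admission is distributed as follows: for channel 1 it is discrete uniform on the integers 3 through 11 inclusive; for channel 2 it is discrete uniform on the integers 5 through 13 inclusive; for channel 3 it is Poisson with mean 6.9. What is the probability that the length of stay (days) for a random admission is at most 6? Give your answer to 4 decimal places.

0.3370

Conditional on each channel, P(X ≤ 6): 1: 0.444444; 2: 0.222222; 3: 0.464715.
By total probability, P(X ≤ 6) = 0.2·0.444444 + 0.51·0.222222 + 0.29·0.464715 = 0.33699.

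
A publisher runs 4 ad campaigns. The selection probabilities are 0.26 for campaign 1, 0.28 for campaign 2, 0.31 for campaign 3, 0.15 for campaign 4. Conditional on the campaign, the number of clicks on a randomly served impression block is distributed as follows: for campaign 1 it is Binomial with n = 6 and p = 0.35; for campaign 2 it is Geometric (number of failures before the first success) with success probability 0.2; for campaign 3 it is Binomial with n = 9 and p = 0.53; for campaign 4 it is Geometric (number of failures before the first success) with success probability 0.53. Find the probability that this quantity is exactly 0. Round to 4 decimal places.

Conditional on each campaign, P(X = 0): 1: 0.0754189; 2: 0.2; 3: 0.00111913; 4: 0.53.
By total probability, P(X = 0) = 0.26·0.0754189 + 0.28·0.2 + 0.31·0.00111913 + 0.15·0.53 = 0.155456.

0.1555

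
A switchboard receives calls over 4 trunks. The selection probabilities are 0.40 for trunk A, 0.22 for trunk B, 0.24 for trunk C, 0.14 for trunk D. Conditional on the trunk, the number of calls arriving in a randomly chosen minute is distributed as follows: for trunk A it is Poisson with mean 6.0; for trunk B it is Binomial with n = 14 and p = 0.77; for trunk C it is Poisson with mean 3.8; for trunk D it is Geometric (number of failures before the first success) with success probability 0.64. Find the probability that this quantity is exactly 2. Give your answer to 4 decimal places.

Conditional on each trunk, P(X = 2): A: 0.0446175; B: 1.18238e-06; C: 0.161517; D: 0.082944.
By total probability, P(X = 2) = 0.4·0.0446175 + 0.22·1.18238e-06 + 0.24·0.161517 + 0.14·0.082944 = 0.0682235.

0.0682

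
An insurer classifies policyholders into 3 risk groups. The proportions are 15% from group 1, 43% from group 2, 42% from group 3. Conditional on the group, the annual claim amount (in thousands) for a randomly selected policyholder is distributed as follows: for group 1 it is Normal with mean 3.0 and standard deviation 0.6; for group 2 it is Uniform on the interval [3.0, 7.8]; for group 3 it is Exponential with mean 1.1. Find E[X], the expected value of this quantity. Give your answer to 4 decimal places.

Component means — 1: 3; 2: 5.4; 3: 1.1.
E[X] = 0.15·3 + 0.43·5.4 + 0.42·1.1 = 3.234.

3.2340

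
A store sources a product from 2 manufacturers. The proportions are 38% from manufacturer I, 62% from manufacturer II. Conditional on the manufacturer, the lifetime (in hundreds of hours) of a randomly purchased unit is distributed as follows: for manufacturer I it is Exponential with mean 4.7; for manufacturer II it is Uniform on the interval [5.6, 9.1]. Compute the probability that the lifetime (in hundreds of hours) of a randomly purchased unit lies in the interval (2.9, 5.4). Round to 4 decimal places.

Conditional on each manufacturer, P(2.9 < X < 5.4): I: 0.222575; II: 0.
By total probability, P(2.9 < X < 5.4) = 0.38·0.222575 + 0.62·0 = 0.0845787.

0.0846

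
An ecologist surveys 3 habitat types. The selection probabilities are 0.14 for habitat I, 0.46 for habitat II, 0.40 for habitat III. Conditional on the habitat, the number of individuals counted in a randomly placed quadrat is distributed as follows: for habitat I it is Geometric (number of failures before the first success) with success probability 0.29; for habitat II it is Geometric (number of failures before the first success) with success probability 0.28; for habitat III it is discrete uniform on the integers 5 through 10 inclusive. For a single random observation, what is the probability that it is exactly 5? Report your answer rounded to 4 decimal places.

0.0989

Conditional on each habitat, P(X = 5): I: 0.0523227; II: 0.0541777; III: 0.166667.
By total probability, P(X = 5) = 0.14·0.0523227 + 0.46·0.0541777 + 0.4·0.166667 = 0.0989136.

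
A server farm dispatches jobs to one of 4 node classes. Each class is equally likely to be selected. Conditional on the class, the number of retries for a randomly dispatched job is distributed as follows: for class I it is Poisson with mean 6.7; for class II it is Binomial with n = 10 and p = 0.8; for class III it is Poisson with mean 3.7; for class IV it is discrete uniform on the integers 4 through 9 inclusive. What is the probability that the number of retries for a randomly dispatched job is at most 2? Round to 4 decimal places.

Conditional on each class, P(X ≤ 2): I: 0.0371058; II: 7.79264e-05; III: 0.285433; IV: 0.
By total probability, P(X ≤ 2) = 0.25·0.0371058 + 0.25·7.79264e-05 + 0.25·0.285433 + 0.25·0 = 0.0806542.

0.0807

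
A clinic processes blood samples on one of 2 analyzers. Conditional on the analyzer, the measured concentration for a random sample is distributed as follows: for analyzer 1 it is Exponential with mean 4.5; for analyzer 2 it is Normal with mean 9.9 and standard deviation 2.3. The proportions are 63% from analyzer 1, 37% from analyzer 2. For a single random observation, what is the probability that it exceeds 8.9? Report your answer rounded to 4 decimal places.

Conditional on each analyzer, P(X > 8.9): 1: 0.138376; 2: 0.66814.
By total probability, P(X > 8.9) = 0.63·0.138376 + 0.37·0.66814 = 0.334389.

0.3344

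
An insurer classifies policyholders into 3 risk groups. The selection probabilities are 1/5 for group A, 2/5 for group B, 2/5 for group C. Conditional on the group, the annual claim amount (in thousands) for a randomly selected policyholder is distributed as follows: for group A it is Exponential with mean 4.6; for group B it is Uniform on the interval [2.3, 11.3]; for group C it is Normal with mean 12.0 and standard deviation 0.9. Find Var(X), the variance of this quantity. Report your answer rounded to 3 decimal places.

16.350

Per component, A: μ=4.6, E[X²]=42.32; B: μ=6.8, E[X²]=52.99; C: μ=12, E[X²]=144.81.
E[X] = 0.2·4.6 + 0.4·6.8 + 0.4·12 = 8.44.
E[X²] = 0.2·42.32 + 0.4·52.99 + 0.4·144.81 = 87.584.
Var(X) = E[X²] − (E[X])² = 87.584 − 71.2336 = 16.3504.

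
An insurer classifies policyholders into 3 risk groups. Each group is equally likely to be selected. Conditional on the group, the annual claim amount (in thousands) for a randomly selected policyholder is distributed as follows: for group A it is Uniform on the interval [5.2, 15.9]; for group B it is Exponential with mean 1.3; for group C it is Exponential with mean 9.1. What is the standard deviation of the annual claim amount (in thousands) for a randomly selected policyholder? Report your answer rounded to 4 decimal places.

Per component, A: μ=10.55, E[X²]=120.843; B: μ=1.3, E[X²]=3.38; C: μ=9.1, E[X²]=165.62.
E[X] = 0.333333·10.55 + 0.333333·1.3 + 0.333333·9.1 = 6.98333.
E[X²] = 0.333333·120.843 + 0.333333·3.38 + 0.333333·165.62 = 96.6144.
Var(X) = E[X²] − (E[X])² = 96.6144 − 48.7669 = 47.8475.
SD(X) = √47.8475 = 6.91719.

6.9172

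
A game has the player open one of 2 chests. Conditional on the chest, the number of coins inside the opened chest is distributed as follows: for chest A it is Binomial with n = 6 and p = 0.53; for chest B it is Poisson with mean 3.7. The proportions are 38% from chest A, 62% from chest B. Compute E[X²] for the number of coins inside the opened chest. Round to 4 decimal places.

15.1925

For each component E[X²] = Var + (mean)², giving A: 11.607; B: 17.39.
Overall E[X²] = 0.38·11.607 + 0.62·17.39 = 15.1925.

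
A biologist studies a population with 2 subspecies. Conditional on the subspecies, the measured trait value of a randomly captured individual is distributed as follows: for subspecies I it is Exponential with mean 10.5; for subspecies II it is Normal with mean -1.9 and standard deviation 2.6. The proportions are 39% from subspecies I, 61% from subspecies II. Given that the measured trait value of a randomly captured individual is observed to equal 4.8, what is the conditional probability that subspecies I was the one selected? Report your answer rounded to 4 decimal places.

Likelihoods f(4.8 | ·): I: 0.0602943; II: 0.00554579.
Posterior ∝ prior × likelihood. Numerator for I: 0.39·0.0602943 = 0.0235148.
Normalizing constant: 0.39·0.0602943 + 0.61·0.00554579 = 0.0268977.
P(I | observation) = 0.0235148 / 0.0268977 = 0.87423.

0.8742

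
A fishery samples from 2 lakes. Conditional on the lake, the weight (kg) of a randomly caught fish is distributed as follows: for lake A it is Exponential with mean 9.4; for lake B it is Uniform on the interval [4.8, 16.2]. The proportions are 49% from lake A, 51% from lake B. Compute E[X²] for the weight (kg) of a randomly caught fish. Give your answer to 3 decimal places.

148.344

For each component E[X²] = Var + (mean)², giving A: 176.72; B: 121.08.
Overall E[X²] = 0.49·176.72 + 0.51·121.08 = 148.344.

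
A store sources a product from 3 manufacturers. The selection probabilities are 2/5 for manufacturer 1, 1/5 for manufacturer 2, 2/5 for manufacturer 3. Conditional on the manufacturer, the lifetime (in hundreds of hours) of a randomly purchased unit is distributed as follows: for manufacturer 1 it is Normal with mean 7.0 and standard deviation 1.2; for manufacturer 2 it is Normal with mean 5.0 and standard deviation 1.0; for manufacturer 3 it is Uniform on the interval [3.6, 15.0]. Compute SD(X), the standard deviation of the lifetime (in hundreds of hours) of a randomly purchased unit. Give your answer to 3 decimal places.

2.785

Per component, 1: μ=7, E[X²]=50.44; 2: μ=5, E[X²]=26; 3: μ=9.3, E[X²]=97.32.
E[X] = 0.4·7 + 0.2·5 + 0.4·9.3 = 7.52.
E[X²] = 0.4·50.44 + 0.2·26 + 0.4·97.32 = 64.304.
Var(X) = E[X²] − (E[X])² = 64.304 − 56.5504 = 7.7536.
SD(X) = √7.7536 = 2.78453.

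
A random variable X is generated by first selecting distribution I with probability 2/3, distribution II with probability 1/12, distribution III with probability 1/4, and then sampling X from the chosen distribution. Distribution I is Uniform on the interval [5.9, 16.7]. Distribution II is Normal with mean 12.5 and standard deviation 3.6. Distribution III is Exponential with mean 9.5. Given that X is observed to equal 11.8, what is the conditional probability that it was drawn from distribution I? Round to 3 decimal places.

0.787

Likelihoods f(11.8 | ·): I: 0.0925926; II: 0.108742; III: 0.0303974.
Posterior ∝ prior × likelihood. Numerator for I: 0.666667·0.0925926 = 0.0617284.
Normalizing constant: 0.666667·0.0925926 + 0.0833333·0.108742 + 0.25·0.0303974 = 0.0783896.
P(I | observation) = 0.0617284 / 0.0783896 = 0.787457.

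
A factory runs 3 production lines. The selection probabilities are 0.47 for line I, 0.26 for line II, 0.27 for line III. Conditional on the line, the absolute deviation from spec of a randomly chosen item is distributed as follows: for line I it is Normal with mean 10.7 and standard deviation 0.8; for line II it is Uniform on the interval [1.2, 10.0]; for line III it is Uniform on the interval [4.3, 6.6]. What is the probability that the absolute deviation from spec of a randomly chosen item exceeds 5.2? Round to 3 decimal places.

0.776

Conditional on each line, P(X > 5.2): I: 1; II: 0.545455; III: 0.608696.
By total probability, P(X > 5.2) = 0.47·1 + 0.26·0.545455 + 0.27·0.608696 = 0.776166.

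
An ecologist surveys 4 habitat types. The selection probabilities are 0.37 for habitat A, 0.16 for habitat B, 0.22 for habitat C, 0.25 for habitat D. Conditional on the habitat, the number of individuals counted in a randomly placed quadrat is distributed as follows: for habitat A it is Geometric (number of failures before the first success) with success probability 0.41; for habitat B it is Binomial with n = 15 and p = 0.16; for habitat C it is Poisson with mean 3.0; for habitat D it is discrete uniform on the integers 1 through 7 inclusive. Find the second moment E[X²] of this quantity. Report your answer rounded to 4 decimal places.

10.9490

For each component E[X²] = Var + (mean)², giving A: 5.58061; B: 7.776; C: 12; D: 20.
Overall E[X²] = 0.37·5.58061 + 0.16·7.776 + 0.22·12 + 0.25·20 = 10.949.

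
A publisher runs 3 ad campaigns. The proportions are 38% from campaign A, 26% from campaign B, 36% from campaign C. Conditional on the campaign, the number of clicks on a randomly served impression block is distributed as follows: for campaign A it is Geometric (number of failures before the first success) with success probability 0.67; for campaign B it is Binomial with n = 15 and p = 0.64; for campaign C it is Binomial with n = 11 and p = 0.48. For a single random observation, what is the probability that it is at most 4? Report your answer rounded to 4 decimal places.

Conditional on each campaign, P(X ≤ 4): A: 0.996086; B: 0.00365891; C: 0.321258.
By total probability, P(X ≤ 4) = 0.38·0.996086 + 0.26·0.00365891 + 0.36·0.321258 = 0.495117.

0.4951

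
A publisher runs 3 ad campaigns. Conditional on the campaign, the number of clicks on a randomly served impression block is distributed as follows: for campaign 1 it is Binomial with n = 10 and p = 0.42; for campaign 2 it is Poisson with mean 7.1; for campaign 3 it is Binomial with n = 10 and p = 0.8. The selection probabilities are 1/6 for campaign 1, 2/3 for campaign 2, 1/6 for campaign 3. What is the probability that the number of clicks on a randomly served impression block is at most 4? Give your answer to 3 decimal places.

Conditional on each campaign, P(X ≤ 4): 1: 0.582225; 2: 0.164063; 3: 0.00636938.
By total probability, P(X ≤ 4) = 0.166667·0.582225 + 0.666667·0.164063 + 0.166667·0.00636938 = 0.207474.

0.207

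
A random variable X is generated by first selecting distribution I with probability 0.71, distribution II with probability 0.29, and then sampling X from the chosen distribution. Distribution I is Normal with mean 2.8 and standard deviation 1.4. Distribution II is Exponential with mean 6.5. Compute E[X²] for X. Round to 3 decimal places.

31.463

For each component E[X²] = Var + (mean)², giving I: 9.8; II: 84.5.
Overall E[X²] = 0.71·9.8 + 0.29·84.5 = 31.463.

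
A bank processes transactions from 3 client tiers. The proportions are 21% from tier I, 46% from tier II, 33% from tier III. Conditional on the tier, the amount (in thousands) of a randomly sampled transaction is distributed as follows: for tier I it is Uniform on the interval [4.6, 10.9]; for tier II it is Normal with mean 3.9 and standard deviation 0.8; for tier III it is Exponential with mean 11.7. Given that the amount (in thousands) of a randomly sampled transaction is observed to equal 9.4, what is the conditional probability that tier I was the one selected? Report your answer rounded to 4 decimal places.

Likelihoods f(9.4 | ·): I: 0.15873; II: 2.71782e-11; III: 0.0382731.
Posterior ∝ prior × likelihood. Numerator for I: 0.21·0.15873 = 0.0333333.
Normalizing constant: 0.21·0.15873 + 0.46·2.71782e-11 + 0.33·0.0382731 = 0.0459635.
P(I | observation) = 0.0333333 / 0.0459635 = 0.725214.

0.7252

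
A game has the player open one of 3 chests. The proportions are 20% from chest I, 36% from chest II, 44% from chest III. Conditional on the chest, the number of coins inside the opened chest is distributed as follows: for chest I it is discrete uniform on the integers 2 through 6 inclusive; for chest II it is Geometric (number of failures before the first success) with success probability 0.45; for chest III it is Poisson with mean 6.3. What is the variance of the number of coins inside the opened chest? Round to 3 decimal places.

Per component, I: μ=4, E[X²]=18; II: μ=1.22222, E[X²]=4.20988; III: μ=6.3, E[X²]=45.99.
E[X] = 0.2·4 + 0.36·1.22222 + 0.44·6.3 = 4.012.
E[X²] = 0.2·18 + 0.36·4.20988 + 0.44·45.99 = 25.3512.
Var(X) = E[X²] − (E[X])² = 25.3512 − 16.0961 = 9.25501.

9.255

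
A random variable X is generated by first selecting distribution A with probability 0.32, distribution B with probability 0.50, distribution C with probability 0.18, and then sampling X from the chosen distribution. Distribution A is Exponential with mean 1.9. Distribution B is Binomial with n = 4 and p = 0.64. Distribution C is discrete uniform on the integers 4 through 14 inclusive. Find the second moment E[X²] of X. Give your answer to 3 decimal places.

For each component E[X²] = Var + (mean)², giving A: 7.22; B: 7.4752; C: 91.
Overall E[X²] = 0.32·7.22 + 0.5·7.4752 + 0.18·91 = 22.428.

22.428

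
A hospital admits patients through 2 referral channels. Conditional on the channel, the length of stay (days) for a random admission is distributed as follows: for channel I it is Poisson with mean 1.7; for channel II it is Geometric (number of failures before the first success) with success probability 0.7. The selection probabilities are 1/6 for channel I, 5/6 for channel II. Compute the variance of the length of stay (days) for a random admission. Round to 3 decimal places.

1.018

Per component, I: μ=1.7, E[X²]=4.59; II: μ=0.428571, E[X²]=0.795918.
E[X] = 0.166667·1.7 + 0.833333·0.428571 = 0.640476.
E[X²] = 0.166667·4.59 + 0.833333·0.795918 = 1.42827.
Var(X) = E[X²] − (E[X])² = 1.42827 − 0.41021 = 1.01806.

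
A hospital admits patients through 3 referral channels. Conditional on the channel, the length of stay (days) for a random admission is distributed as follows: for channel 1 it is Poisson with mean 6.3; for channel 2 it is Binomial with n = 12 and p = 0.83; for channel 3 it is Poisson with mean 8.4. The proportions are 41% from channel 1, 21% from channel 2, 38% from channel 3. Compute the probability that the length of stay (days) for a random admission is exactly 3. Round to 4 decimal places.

Conditional on each channel, P(X = 3): 1: 0.0765271; 2: 1.49175e-05; 3: 0.0222133.
By total probability, P(X = 3) = 0.41·0.0765271 + 0.21·1.49175e-05 + 0.38·0.0222133 = 0.0398203.

0.0398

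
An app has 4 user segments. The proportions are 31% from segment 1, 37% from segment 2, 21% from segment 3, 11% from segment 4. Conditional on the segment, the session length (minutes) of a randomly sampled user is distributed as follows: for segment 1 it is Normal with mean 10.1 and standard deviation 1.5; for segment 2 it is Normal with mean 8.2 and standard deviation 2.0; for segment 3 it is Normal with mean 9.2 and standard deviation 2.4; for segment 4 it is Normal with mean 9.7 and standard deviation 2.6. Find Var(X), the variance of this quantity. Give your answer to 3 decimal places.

Per component, 1: μ=10.1, E[X²]=104.26; 2: μ=8.2, E[X²]=71.24; 3: μ=9.2, E[X²]=90.4; 4: μ=9.7, E[X²]=100.85.
E[X] = 0.31·10.1 + 0.37·8.2 + 0.21·9.2 + 0.11·9.7 = 9.164.
E[X²] = 0.31·104.26 + 0.37·71.24 + 0.21·90.4 + 0.11·100.85 = 88.7569.
Var(X) = E[X²] − (E[X])² = 88.7569 − 83.9789 = 4.778.

4.778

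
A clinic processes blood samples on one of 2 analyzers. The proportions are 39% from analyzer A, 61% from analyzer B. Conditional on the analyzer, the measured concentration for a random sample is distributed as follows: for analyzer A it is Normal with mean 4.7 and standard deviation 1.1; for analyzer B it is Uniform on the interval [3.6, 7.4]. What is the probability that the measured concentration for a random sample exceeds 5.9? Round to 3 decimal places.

Conditional on each analyzer, P(X > 5.9): A: 0.137656; B: 0.394737.
By total probability, P(X > 5.9) = 0.39·0.137656 + 0.61·0.394737 = 0.294475.

0.294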